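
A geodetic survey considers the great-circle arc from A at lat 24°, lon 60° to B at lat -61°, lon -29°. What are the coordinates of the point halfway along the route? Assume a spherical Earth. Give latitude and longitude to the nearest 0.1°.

Write both endpoints as unit vectors p₁, p₂ with components (cos φ cos λ, cos φ sin λ, sin φ).
The central angle between the endpoints is δ = arccos(p₁·p₂) ≈ 1.926 rad (110.4°).
Interpolate at f = 1/2 with slerp weights a = sin((1−f)δ)/sin δ ≈ 0.876, b = sin(fδ)/sin δ ≈ 0.876.
p = a·p₁ + b·p₂ ≈ (0.771, 0.487, -0.410); φ = arcsin(p_z) ≈ -24.19°, λ = atan2(p_y, p_x) ≈ 32.27°.

≈ lat -24.2°, lon 32.3°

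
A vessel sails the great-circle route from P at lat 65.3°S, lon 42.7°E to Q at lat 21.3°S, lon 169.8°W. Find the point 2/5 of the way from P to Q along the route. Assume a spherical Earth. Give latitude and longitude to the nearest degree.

From cos δ = sin φ₁ sin φ₂ + cos φ₁ cos φ₂ cos Δλ, the central angle is δ ≈ 1.569 rad (89.9°).
Interpolate at f = 2/5 with slerp weights a = sin((1−f)δ)/sin δ ≈ 0.808, b = sin(fδ)/sin δ ≈ 0.587.
p = a·p₁ + b·p₂ ≈ (-0.290, 0.132, -0.948); φ = arcsin(p_z) ≈ -71.40°, λ = atan2(p_y, p_x) ≈ 155.51°.

≈ lat 71°S, lon 156°E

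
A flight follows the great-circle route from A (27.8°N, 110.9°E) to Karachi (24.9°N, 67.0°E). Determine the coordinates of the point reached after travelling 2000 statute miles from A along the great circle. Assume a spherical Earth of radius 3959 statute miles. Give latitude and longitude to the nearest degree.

Convert each endpoint to a unit vector on the sphere (x = cos φ cos λ, y = cos φ sin λ, z = sin φ).
The central angle between the endpoints is δ = arccos(p₁·p₂) ≈ 0.685 rad (39.2°). The total great-circle distance is δ·R ≈ 0.685 × 3959 ≈ 2711 mi, so the target fraction is f = 2000/2711 ≈ 0.738.
Interpolate at f ≈ 0.738 with slerp weights a = sin((1−f)δ)/sin δ ≈ 0.283, b = sin(fδ)/sin δ ≈ 0.765.
p = a·p₁ + b·p₂ ≈ (0.182, 0.872, 0.454); φ = arcsin(p_z) ≈ 26.99°, λ = atan2(p_y, p_x) ≈ 78.21°.

≈ (27°N, 78°E)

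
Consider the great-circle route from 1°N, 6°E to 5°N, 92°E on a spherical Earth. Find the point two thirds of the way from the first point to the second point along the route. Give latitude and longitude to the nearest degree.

≈ 5°N, 63°E

From cos δ = sin φ₁ sin φ₂ + cos φ₁ cos φ₂ cos Δλ, the central angle is δ ≈ 1.500 rad (85.9°).
Interpolate at f = 2/3 with slerp weights a = sin((1−f)δ)/sin δ ≈ 0.481, b = sin(fδ)/sin δ ≈ 0.844.
p = a·p₁ + b·p₂ ≈ (0.449, 0.890, 0.082); φ = arcsin(p_z) ≈ 4.70°, λ = atan2(p_y, p_x) ≈ 63.25°.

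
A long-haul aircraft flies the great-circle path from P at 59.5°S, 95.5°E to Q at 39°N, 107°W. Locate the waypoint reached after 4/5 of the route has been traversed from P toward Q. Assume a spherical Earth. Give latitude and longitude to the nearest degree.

Write both endpoints as unit vectors p₁, p₂ with components (cos φ cos λ, cos φ sin λ, sin φ).
The central angle between the endpoints is δ = arccos(p₁·p₂) ≈ 2.706 rad (155.0°).
Interpolate at f = 4/5 with slerp weights a = sin((1−f)δ)/sin δ ≈ 1.221, b = sin(fδ)/sin δ ≈ 1.964.
p = a·p₁ + b·p₂ ≈ (-0.506, -0.843, 0.184); φ = arcsin(p_z) ≈ 10.60°, λ = atan2(p_y, p_x) ≈ -120.96°.

≈ 11°N, 121°W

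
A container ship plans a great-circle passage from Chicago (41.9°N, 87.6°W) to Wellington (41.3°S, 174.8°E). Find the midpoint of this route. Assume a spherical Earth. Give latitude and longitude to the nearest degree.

≈ 0°N, 137°W

Write both endpoints as unit vectors p₁, p₂ with components (cos φ cos λ, cos φ sin λ, sin φ).
The central angle between the endpoints is δ = arccos(p₁·p₂) ≈ 2.111 rad (121.0°).
Interpolate at f = 1/2 with slerp weights a = sin((1−f)δ)/sin δ ≈ 1.015, b = sin(fδ)/sin δ ≈ 1.015.
p = a·p₁ + b·p₂ ≈ (-0.728, -0.686, 0.008); φ = arcsin(p_z) ≈ 0.46°, λ = atan2(p_y, p_x) ≈ -136.70°.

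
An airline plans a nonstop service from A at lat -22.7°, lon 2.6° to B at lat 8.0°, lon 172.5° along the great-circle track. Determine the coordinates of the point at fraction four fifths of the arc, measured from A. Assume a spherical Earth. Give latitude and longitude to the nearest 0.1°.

Write both endpoints as unit vectors p₁, p₂ with components (cos φ cos λ, cos φ sin λ, sin φ).
The central angle between the endpoints is δ = arccos(p₁·p₂) ≈ 2.834 rad (162.4°).
Interpolate at f = 4/5 with slerp weights a = sin((1−f)δ)/sin δ ≈ 1.774, b = sin(fδ)/sin δ ≈ 2.535.
p = a·p₁ + b·p₂ ≈ (-0.853, 0.402, -0.332); φ = arcsin(p_z) ≈ -19.39°, λ = atan2(p_y, p_x) ≈ 154.78°.

≈ lat -19.4°, lon 154.8°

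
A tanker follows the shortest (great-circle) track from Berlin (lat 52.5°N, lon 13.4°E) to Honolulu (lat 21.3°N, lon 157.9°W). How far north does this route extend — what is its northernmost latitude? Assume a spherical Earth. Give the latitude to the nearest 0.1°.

≈ 84.9°N

The great circle lies in the plane with unit normal n̂ = (p₁ × p₂)/|p₁ × p₂|.
Here n̂_z ≈ -0.089; the vertex latitude is φ_max = arccos|n̂_z| ≈ 84.9°.
Check via Clairaut: cos φ_max = |cos φ₁| · sin C = cos(52.5°)·sin(8.4°) ≈ 0.089, again giving ≈ 84.9°.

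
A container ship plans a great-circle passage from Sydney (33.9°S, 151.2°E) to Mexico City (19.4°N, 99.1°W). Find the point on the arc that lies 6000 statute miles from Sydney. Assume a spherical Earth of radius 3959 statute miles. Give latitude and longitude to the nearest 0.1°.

Convert each endpoint to a unit vector on the sphere (x = cos φ cos λ, y = cos φ sin λ, z = sin φ).
The central angle between the endpoints is δ = arccos(p₁·p₂) ≈ 2.037 rad (116.7°). The total great-circle distance is δ·R ≈ 2.037 × 3959 ≈ 8063 mi, so the target fraction is f = 6000/8063 ≈ 0.744.
Interpolate at f ≈ 0.744 with slerp weights a = sin((1−f)δ)/sin δ ≈ 0.557, b = sin(fδ)/sin δ ≈ 1.118.
p = a·p₁ + b·p₂ ≈ (-0.572, -0.818, 0.060); φ = arcsin(p_z) ≈ 3.46°, λ = atan2(p_y, p_x) ≈ -124.96°.

≈ (3.5°N, 125.0°W)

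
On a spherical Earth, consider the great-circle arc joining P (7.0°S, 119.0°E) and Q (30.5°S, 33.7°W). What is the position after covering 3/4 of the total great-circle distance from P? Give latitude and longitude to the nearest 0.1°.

≈ (52.2°S, 1.3°E)

Write both endpoints as unit vectors p₁, p₂ with components (cos φ cos λ, cos φ sin λ, sin φ).
The central angle between the endpoints is δ = arccos(p₁·p₂) ≈ 2.344 rad (134.3°).
Interpolate at f = 3/4 with slerp weights a = sin((1−f)δ)/sin δ ≈ 0.772, b = sin(fδ)/sin δ ≈ 1.372.
p = a·p₁ + b·p₂ ≈ (0.612, 0.014, -0.791); φ = arcsin(p_z) ≈ -52.24°, λ = atan2(p_y, p_x) ≈ 1.34°.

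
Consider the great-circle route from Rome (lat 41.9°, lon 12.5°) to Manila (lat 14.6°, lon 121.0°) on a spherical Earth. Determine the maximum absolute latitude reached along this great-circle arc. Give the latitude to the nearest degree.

The great circle lies in the plane with unit normal n̂ = (p₁ × p₂)/|p₁ × p₂|.
Here n̂_z ≈ +0.684; the vertex latitude is φ_max = arccos|n̂_z| ≈ 46.8°.
Check via Clairaut: cos φ_max = |cos φ₁| · sin C = cos(41.9°)·sin(66.8°) ≈ 0.684, again giving ≈ 46.8°.

≈ 47°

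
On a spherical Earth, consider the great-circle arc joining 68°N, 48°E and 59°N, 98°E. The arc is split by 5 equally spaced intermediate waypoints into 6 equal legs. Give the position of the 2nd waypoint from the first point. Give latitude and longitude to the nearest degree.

≈ 67°N, 68°E

Write both endpoints as unit vectors p₁, p₂ with components (cos φ cos λ, cos φ sin λ, sin φ).
The central angle between the endpoints is δ = arccos(p₁·p₂) ≈ 0.406 rad (23.3°).
Interpolate at f = 2/6 with slerp weights a = sin((1−f)δ)/sin δ ≈ 0.677, b = sin(fδ)/sin δ ≈ 0.342.
p = a·p₁ + b·p₂ ≈ (0.145, 0.363, 0.921); φ = arcsin(p_z) ≈ 67.00°, λ = atan2(p_y, p_x) ≈ 68.18°.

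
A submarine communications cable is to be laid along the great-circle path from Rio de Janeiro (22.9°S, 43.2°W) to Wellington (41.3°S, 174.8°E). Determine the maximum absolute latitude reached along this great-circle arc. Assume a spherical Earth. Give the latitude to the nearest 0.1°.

≈ 63.6°S

The great circle lies in the plane with unit normal n̂ = (p₁ × p₂)/|p₁ × p₂|.
Here n̂_z ≈ -0.445; the vertex latitude is φ_max = arccos|n̂_z| ≈ 63.6°.
Check via Clairaut: cos φ_max = |cos φ₁| · sin C = cos(22.9°)·sin(151.1°) ≈ 0.445, again giving ≈ 63.6°.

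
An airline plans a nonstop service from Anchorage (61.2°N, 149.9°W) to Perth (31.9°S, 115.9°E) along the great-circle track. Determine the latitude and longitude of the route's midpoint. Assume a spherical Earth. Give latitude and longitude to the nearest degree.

The haversine formula gives a central angle δ ≈ 2.086 rad (119.5°) between the endpoints.
Interpolate at f = 1/2 with slerp weights a = sin((1−f)δ)/sin δ ≈ 0.993, b = sin(fδ)/sin δ ≈ 0.993.
p = a·p₁ + b·p₂ ≈ (-0.782, 0.518, 0.345); φ = arcsin(p_z) ≈ 20.21°, λ = atan2(p_y, p_x) ≈ 146.46°.

≈ 20°N, 146°E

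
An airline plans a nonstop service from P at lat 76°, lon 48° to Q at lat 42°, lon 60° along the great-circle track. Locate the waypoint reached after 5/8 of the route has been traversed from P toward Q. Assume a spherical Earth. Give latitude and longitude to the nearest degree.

≈ lat 55°, lon 58°

Convert each endpoint to a unit vector on the sphere (x = cos φ cos λ, y = cos φ sin λ, z = sin φ).
The central angle between the endpoints is δ = arccos(p₁·p₂) ≈ 0.600 rad (34.4°).
Interpolate at f = 5/8 with slerp weights a = sin((1−f)δ)/sin δ ≈ 0.395, b = sin(fδ)/sin δ ≈ 0.649.
p = a·p₁ + b·p₂ ≈ (0.305, 0.489, 0.817); φ = arcsin(p_z) ≈ 54.83°, λ = atan2(p_y, p_x) ≈ 58.02°.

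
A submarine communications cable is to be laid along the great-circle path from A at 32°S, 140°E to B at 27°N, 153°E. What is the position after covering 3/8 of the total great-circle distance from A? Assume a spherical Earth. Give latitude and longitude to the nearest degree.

≈ 10°S, 145°E

The haversine formula gives a central angle δ ≈ 1.052 rad (60.3°) between the endpoints.
Interpolate at f = 3/8 with slerp weights a = sin((1−f)δ)/sin δ ≈ 0.704, b = sin(fδ)/sin δ ≈ 0.443.
p = a·p₁ + b·p₂ ≈ (-0.809, 0.563, -0.172); φ = arcsin(p_z) ≈ -9.90°, λ = atan2(p_y, p_x) ≈ 145.17°.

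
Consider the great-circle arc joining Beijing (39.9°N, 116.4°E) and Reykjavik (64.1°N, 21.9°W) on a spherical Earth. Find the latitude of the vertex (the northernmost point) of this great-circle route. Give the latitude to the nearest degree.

≈ 76°N

The great circle lies in the plane with unit normal n̂ = (p₁ × p₂)/|p₁ × p₂|.
Here n̂_z ≈ -0.236; the vertex latitude is φ_max = arccos|n̂_z| ≈ 76.4°.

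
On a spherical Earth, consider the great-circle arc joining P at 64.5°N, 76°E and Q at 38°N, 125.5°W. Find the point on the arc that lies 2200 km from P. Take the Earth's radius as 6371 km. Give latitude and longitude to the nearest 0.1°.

Write both endpoints as unit vectors p₁, p₂ with components (cos φ cos λ, cos φ sin λ, sin φ).
The central angle between the endpoints is δ = arccos(p₁·p₂) ≈ 1.328 rad (76.1°). The total great-circle distance is δ·R ≈ 1.328 × 6371 ≈ 8463 km, so the target fraction is f = 2200/8463 ≈ 0.260.
Interpolate at f ≈ 0.260 with slerp weights a = sin((1−f)δ)/sin δ ≈ 0.857, b = sin(fδ)/sin δ ≈ 0.349.
p = a·p₁ + b·p₂ ≈ (-0.070, 0.134, 0.988); φ = arcsin(p_z) ≈ 81.28°, λ = atan2(p_y, p_x) ≈ 117.60°.

≈ 81.3°N, 117.6°E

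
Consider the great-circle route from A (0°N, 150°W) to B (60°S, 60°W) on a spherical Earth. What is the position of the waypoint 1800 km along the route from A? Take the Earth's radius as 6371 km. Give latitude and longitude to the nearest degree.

≈ (14°S, 142°W)

Convert each endpoint to a unit vector on the sphere (x = cos φ cos λ, y = cos φ sin λ, z = sin φ).
The central angle between the endpoints is δ = arccos(p₁·p₂) ≈ 1.571 rad (90.0°). The total great-circle distance is δ·R ≈ 1.571 × 6371 ≈ 10008 km, so the target fraction is f = 1800/10008 ≈ 0.180.
Interpolate at f ≈ 0.180 with slerp weights a = sin((1−f)δ)/sin δ ≈ 0.960, b = sin(fδ)/sin δ ≈ 0.279.
p = a·p₁ + b·p₂ ≈ (-0.762, -0.601, -0.241); φ = arcsin(p_z) ≈ -13.97°, λ = atan2(p_y, p_x) ≈ -141.74°.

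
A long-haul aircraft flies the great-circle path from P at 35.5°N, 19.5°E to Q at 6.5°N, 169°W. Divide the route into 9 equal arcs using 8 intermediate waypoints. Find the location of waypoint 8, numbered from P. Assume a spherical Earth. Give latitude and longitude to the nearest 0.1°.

≈ 21.5°N, 171.9°W

From cos δ = sin φ₁ sin φ₂ + cos φ₁ cos φ₂ cos Δλ, the central angle is δ ≈ 2.395 rad (137.2°).
Interpolate at f = 8/9 with slerp weights a = sin((1−f)δ)/sin δ ≈ 0.387, b = sin(fδ)/sin δ ≈ 1.249.
p = a·p₁ + b·p₂ ≈ (-0.921, -0.132, 0.366); φ = arcsin(p_z) ≈ 21.49°, λ = atan2(p_y, p_x) ≈ -171.87°.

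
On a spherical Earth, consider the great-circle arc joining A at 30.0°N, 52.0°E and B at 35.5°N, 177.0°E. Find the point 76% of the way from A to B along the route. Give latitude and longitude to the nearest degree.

Write both endpoints as unit vectors p₁, p₂ with components (cos φ cos λ, cos φ sin λ, sin φ).
The central angle between the endpoints is δ = arccos(p₁·p₂) ≈ 1.685 rad (96.5°).
Interpolate at f = 0.76 with slerp weights a = sin((1−f)δ)/sin δ ≈ 0.396, b = sin(fδ)/sin δ ≈ 0.965.
p = a·p₁ + b·p₂ ≈ (-0.573, 0.311, 0.758); φ = arcsin(p_z) ≈ 49.30°, λ = atan2(p_y, p_x) ≈ 151.48°.

≈ 49°N, 151°E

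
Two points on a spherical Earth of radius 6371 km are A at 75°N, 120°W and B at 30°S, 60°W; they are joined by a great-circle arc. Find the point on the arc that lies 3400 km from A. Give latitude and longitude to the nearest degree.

The haversine formula gives a central angle δ ≈ 1.951 rad (111.8°) between the endpoints. The total great-circle distance is δ·R ≈ 1.951 × 6371 ≈ 12428 km, so the target fraction is f = 3400/12428 ≈ 0.274.
Interpolate at f ≈ 0.274 with slerp weights a = sin((1−f)δ)/sin δ ≈ 1.064, b = sin(fδ)/sin δ ≈ 0.548.
p = a·p₁ + b·p₂ ≈ (0.099, -0.649, 0.754); φ = arcsin(p_z) ≈ 48.94°, λ = atan2(p_y, p_x) ≈ -81.29°.

≈ 49°N, 81°W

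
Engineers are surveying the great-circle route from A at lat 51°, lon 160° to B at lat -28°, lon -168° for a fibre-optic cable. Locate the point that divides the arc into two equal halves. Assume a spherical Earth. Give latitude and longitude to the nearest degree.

Convert each endpoint to a unit vector on the sphere (x = cos φ cos λ, y = cos φ sin λ, z = sin φ).
The central angle between the endpoints is δ = arccos(p₁·p₂) ≈ 1.464 rad (83.9°).
Interpolate at f = 1/2 with slerp weights a = sin((1−f)δ)/sin δ ≈ 0.672, b = sin(fδ)/sin δ ≈ 0.672.
p = a·p₁ + b·p₂ ≈ (-0.978, 0.021, 0.207); φ = arcsin(p_z) ≈ 11.94°, λ = atan2(p_y, p_x) ≈ 178.75°.

≈ lat 12°, lon 179°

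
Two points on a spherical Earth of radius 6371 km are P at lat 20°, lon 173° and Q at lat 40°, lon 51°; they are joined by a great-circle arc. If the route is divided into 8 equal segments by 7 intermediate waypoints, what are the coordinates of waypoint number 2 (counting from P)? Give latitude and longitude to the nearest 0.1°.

The haversine formula gives a central angle δ ≈ 1.733 rad (99.3°) between the endpoints.
Interpolate at f = 2/8 with slerp weights a = sin((1−f)δ)/sin δ ≈ 0.976, b = sin(fδ)/sin δ ≈ 0.425.
p = a·p₁ + b·p₂ ≈ (-0.706, 0.365, 0.607); φ = arcsin(p_z) ≈ 37.40°, λ = atan2(p_y, p_x) ≈ 152.64°.

≈ lat 37.4°, lon 152.6°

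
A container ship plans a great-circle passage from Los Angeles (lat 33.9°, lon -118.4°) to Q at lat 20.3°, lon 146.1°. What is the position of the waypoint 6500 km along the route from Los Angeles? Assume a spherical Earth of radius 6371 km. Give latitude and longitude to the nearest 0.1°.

≈ lat 32.2°, lon 170.4°

Convert each endpoint to a unit vector on the sphere (x = cos φ cos λ, y = cos φ sin λ, z = sin φ).
The central angle between the endpoints is δ = arccos(p₁·p₂) ≈ 1.452 rad (83.2°). The total great-circle distance is δ·R ≈ 1.452 × 6371 ≈ 9248 km, so the target fraction is f = 6500/9248 ≈ 0.703.
Interpolate at f ≈ 0.703 with slerp weights a = sin((1−f)δ)/sin δ ≈ 0.421, b = sin(fδ)/sin δ ≈ 0.858.
p = a·p₁ + b·p₂ ≈ (-0.834, 0.142, 0.533); φ = arcsin(p_z) ≈ 32.19°, λ = atan2(p_y, p_x) ≈ 170.37°.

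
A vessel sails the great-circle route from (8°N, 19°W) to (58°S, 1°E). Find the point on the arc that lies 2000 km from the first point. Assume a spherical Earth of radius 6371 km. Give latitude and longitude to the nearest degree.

Write both endpoints as unit vectors p₁, p₂ with components (cos φ cos λ, cos φ sin λ, sin φ).
The central angle between the endpoints is δ = arccos(p₁·p₂) ≈ 1.186 rad (68.0°). The total great-circle distance is δ·R ≈ 1.186 × 6371 ≈ 7558 km, so the target fraction is f = 2000/7558 ≈ 0.265.
Interpolate at f ≈ 0.265 with slerp weights a = sin((1−f)δ)/sin δ ≈ 0.826, b = sin(fδ)/sin δ ≈ 0.333.
p = a·p₁ + b·p₂ ≈ (0.950, -0.263, -0.168); φ = arcsin(p_z) ≈ -9.64°, λ = atan2(p_y, p_x) ≈ -15.49°.

≈ (10°S, 15°W)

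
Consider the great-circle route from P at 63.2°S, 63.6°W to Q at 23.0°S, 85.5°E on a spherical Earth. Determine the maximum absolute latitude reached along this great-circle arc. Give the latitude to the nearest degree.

The great circle lies in the plane with unit normal n̂ = (p₁ × p₂)/|p₁ × p₂|.
Here n̂_z ≈ +0.213; the vertex latitude is φ_max = arccos|n̂_z| ≈ 77.7°.

≈ 78°S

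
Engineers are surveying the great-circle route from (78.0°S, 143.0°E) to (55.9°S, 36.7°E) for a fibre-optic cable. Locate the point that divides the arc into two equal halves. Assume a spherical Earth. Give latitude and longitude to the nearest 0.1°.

Write both endpoints as unit vectors p₁, p₂ with components (cos φ cos λ, cos φ sin λ, sin φ).
The central angle between the endpoints is δ = arccos(p₁·p₂) ≈ 0.681 rad (39.0°).
Interpolate at f = 1/2 with slerp weights a = sin((1−f)δ)/sin δ ≈ 0.530, b = sin(fδ)/sin δ ≈ 0.530.
p = a·p₁ + b·p₂ ≈ (0.150, 0.244, -0.958); φ = arcsin(p_z) ≈ -73.34°, λ = atan2(p_y, p_x) ≈ 58.37°.

≈ (73.3°S, 58.4°E)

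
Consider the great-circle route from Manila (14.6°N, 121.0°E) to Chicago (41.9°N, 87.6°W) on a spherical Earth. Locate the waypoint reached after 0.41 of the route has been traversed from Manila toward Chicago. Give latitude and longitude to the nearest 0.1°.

Convert each endpoint to a unit vector on the sphere (x = cos φ cos λ, y = cos φ sin λ, z = sin φ).
The central angle between the endpoints is δ = arccos(p₁·p₂) ≈ 2.053 rad (117.6°).
Interpolate at f = 0.41 with slerp weights a = sin((1−f)δ)/sin δ ≈ 1.057, b = sin(fδ)/sin δ ≈ 0.842.
p = a·p₁ + b·p₂ ≈ (-0.500, 0.250, 0.829); φ = arcsin(p_z) ≈ 55.97°, λ = atan2(p_y, p_x) ≈ 153.42°.

≈ 56.0°N, 153.4°E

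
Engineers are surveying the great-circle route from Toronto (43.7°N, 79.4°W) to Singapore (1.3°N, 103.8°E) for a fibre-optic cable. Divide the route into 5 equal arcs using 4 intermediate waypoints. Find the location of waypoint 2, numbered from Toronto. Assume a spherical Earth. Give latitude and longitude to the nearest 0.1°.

≈ (81.6°N, 126.4°E)

Convert each endpoint to a unit vector on the sphere (x = cos φ cos λ, y = cos φ sin λ, z = sin φ).
The central angle between the endpoints is δ = arccos(p₁·p₂) ≈ 2.355 rad (134.9°).
Interpolate at f = 2/5 with slerp weights a = sin((1−f)δ)/sin δ ≈ 1.394, b = sin(fδ)/sin δ ≈ 1.142.
p = a·p₁ + b·p₂ ≈ (-0.087, 0.118, 0.989); φ = arcsin(p_z) ≈ 81.59°, λ = atan2(p_y, p_x) ≈ 126.43°.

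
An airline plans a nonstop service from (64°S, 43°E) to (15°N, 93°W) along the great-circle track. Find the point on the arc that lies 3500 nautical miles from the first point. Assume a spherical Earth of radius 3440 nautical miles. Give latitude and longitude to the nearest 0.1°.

≈ (44.3°S, 66.0°W)

The haversine formula gives a central angle δ ≈ 2.138 rad (122.5°) between the endpoints. The total great-circle distance is δ·R ≈ 2.138 × 3440 ≈ 7354 nmi, so the target fraction is f = 3500/7354 ≈ 0.476.
Interpolate at f ≈ 0.476 with slerp weights a = sin((1−f)δ)/sin δ ≈ 1.067, b = sin(fδ)/sin δ ≈ 1.009.
p = a·p₁ + b·p₂ ≈ (0.291, -0.654, -0.698); φ = arcsin(p_z) ≈ -44.29°, λ = atan2(p_y, p_x) ≈ -65.99°.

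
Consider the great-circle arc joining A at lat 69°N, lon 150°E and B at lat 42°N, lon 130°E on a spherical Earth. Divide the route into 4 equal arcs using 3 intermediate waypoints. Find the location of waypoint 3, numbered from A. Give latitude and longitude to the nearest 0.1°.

≈ lat 49.0°N, lon 132.8°E

From cos δ = sin φ₁ sin φ₂ + cos φ₁ cos φ₂ cos Δλ, the central angle is δ ≈ 0.505 rad (29.0°).
Interpolate at f = 3/4 with slerp weights a = sin((1−f)δ)/sin δ ≈ 0.260, b = sin(fδ)/sin δ ≈ 0.764.
p = a·p₁ + b·p₂ ≈ (-0.446, 0.482, 0.754); φ = arcsin(p_z) ≈ 48.97°, λ = atan2(p_y, p_x) ≈ 132.79°.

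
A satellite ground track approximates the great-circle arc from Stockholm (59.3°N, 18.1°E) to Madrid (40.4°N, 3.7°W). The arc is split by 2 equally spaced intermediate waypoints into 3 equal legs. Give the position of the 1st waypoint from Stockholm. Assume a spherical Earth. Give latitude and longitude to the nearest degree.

≈ 53°N, 9°E

The haversine formula gives a central angle δ ≈ 0.407 rad (23.3°) between the endpoints.
Interpolate at f = 1/3 with slerp weights a = sin((1−f)δ)/sin δ ≈ 0.677, b = sin(fδ)/sin δ ≈ 0.342.
p = a·p₁ + b·p₂ ≈ (0.588, 0.091, 0.804); φ = arcsin(p_z) ≈ 53.48°, λ = atan2(p_y, p_x) ≈ 8.76°.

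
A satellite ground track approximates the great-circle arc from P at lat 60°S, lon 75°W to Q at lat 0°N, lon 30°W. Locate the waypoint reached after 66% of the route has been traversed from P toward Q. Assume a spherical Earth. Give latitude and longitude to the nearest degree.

≈ lat 22°S, lon 39°W

Convert each endpoint to a unit vector on the sphere (x = cos φ cos λ, y = cos φ sin λ, z = sin φ).
The central angle between the endpoints is δ = arccos(p₁·p₂) ≈ 1.209 rad (69.3°).
Interpolate at f = 0.66 with slerp weights a = sin((1−f)δ)/sin δ ≈ 0.427, b = sin(fδ)/sin δ ≈ 0.766.
p = a·p₁ + b·p₂ ≈ (0.718, -0.589, -0.370); φ = arcsin(p_z) ≈ -21.72°, λ = atan2(p_y, p_x) ≈ -39.36°.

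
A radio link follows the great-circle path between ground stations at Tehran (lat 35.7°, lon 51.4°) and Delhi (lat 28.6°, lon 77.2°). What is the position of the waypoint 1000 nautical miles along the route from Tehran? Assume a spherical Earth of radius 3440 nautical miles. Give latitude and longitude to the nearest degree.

Convert each endpoint to a unit vector on the sphere (x = cos φ cos λ, y = cos φ sin λ, z = sin φ).
The central angle between the endpoints is δ = arccos(p₁·p₂) ≈ 0.399 rad (22.9°). The total great-circle distance is δ·R ≈ 0.399 × 3440 ≈ 1374 nmi, so the target fraction is f = 1000/1374 ≈ 0.728.
Interpolate at f ≈ 0.728 with slerp weights a = sin((1−f)δ)/sin δ ≈ 0.279, b = sin(fδ)/sin δ ≈ 0.737.
p = a·p₁ + b·p₂ ≈ (0.285, 0.808, 0.516); φ = arcsin(p_z) ≈ 31.04°, λ = atan2(p_y, p_x) ≈ 70.59°.

≈ lat 31°, lon 71°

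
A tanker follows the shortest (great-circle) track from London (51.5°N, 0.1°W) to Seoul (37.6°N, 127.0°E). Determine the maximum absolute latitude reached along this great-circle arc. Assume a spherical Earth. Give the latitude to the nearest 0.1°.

The great circle lies in the plane with unit normal n̂ = (p₁ × p₂)/|p₁ × p₂|.
Here n̂_z ≈ +0.400; the vertex latitude is φ_max = arccos|n̂_z| ≈ 66.4°.
Check via Clairaut: cos φ_max = |cos φ₁| · sin C = cos(51.5°)·sin(40.0°) ≈ 0.400, again giving ≈ 66.4°.

≈ 66.4°N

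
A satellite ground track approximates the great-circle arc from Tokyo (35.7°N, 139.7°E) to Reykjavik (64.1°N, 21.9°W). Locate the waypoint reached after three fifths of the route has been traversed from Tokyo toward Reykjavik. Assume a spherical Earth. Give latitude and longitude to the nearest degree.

From cos δ = sin φ₁ sin φ₂ + cos φ₁ cos φ₂ cos Δλ, the central angle is δ ≈ 1.381 rad (79.1°).
Interpolate at f = 3/5 with slerp weights a = sin((1−f)δ)/sin δ ≈ 0.534, b = sin(fδ)/sin δ ≈ 0.751.
p = a·p₁ + b·p₂ ≈ (-0.027, 0.158, 0.987); φ = arcsin(p_z) ≈ 80.75°, λ = atan2(p_y, p_x) ≈ 99.60°.

≈ 81°N, 100°E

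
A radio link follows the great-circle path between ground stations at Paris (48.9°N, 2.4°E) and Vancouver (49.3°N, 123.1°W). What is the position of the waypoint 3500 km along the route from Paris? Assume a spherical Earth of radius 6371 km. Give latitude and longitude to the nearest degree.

≈ 68°N, 49°W

Write both endpoints as unit vectors p₁, p₂ with components (cos φ cos λ, cos φ sin λ, sin φ).
The central angle between the endpoints is δ = arccos(p₁·p₂) ≈ 1.243 rad (71.2°). The total great-circle distance is δ·R ≈ 1.243 × 6371 ≈ 7916 km, so the target fraction is f = 3500/7916 ≈ 0.442.
Interpolate at f ≈ 0.442 with slerp weights a = sin((1−f)δ)/sin δ ≈ 0.675, b = sin(fδ)/sin δ ≈ 0.552.
p = a·p₁ + b·p₂ ≈ (0.247, -0.283, 0.927); φ = arcsin(p_z) ≈ 67.95°, λ = atan2(p_y, p_x) ≈ -48.87°.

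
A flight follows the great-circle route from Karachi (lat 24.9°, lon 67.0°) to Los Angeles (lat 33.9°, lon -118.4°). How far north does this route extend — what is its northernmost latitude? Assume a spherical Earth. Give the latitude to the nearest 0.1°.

The great circle lies in the plane with unit normal n̂ = (p₁ × p₂)/|p₁ × p₂|.
Here n̂_z ≈ +0.083; the vertex latitude is φ_max = arccos|n̂_z| ≈ 85.3°.
Check via Clairaut: cos φ_max = |cos φ₁| · sin C = cos(24.9°)·sin(5.2°) ≈ 0.083, again giving ≈ 85.3°.

≈ 85.3°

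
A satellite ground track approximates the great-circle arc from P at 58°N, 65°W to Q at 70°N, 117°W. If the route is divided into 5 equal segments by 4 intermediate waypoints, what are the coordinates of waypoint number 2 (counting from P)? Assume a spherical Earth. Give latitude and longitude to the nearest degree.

≈ 65°N, 80°W

From cos δ = sin φ₁ sin φ₂ + cos φ₁ cos φ₂ cos Δλ, the central angle is δ ≈ 0.431 rad (24.7°).
Interpolate at f = 2/5 with slerp weights a = sin((1−f)δ)/sin δ ≈ 0.612, b = sin(fδ)/sin δ ≈ 0.411.
p = a·p₁ + b·p₂ ≈ (0.073, -0.419, 0.905); φ = arcsin(p_z) ≈ 64.82°, λ = atan2(p_y, p_x) ≈ -80.08°.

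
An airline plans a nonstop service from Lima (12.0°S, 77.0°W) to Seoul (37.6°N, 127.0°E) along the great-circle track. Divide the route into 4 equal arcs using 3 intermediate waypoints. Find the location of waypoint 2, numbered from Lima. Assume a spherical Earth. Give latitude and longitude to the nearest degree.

≈ (44°N, 129°W)

Write both endpoints as unit vectors p₁, p₂ with components (cos φ cos λ, cos φ sin λ, sin φ).
The central angle between the endpoints is δ = arccos(p₁·p₂) ≈ 2.559 rad (146.6°).
Interpolate at f = 2/4 with slerp weights a = sin((1−f)δ)/sin δ ≈ 1.740, b = sin(fδ)/sin δ ≈ 1.740.
p = a·p₁ + b·p₂ ≈ (-0.447, -0.557, 0.700); φ = arcsin(p_z) ≈ 44.41°, λ = atan2(p_y, p_x) ≈ -128.72°.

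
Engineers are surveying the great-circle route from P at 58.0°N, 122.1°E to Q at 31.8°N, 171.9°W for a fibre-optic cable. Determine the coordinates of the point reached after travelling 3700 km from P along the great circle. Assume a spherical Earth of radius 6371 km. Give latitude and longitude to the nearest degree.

Convert each endpoint to a unit vector on the sphere (x = cos φ cos λ, y = cos φ sin λ, z = sin φ).
The central angle between the endpoints is δ = arccos(p₁·p₂) ≈ 0.889 rad (50.9°). The total great-circle distance is δ·R ≈ 0.889 × 6371 ≈ 5665 km, so the target fraction is f = 3700/5665 ≈ 0.653.
Interpolate at f ≈ 0.653 with slerp weights a = sin((1−f)δ)/sin δ ≈ 0.391, b = sin(fδ)/sin δ ≈ 0.707.
p = a·p₁ + b·p₂ ≈ (-0.705, 0.091, 0.704); φ = arcsin(p_z) ≈ 44.73°, λ = atan2(p_y, p_x) ≈ 172.65°.

≈ 45°N, 173°E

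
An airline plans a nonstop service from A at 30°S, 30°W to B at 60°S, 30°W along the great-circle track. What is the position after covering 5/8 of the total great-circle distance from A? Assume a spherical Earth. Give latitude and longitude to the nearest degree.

Write both endpoints as unit vectors p₁, p₂ with components (cos φ cos λ, cos φ sin λ, sin φ).
The central angle between the endpoints is δ = arccos(p₁·p₂) ≈ 0.524 rad (30.0°).
Interpolate at f = 5/8 with slerp weights a = sin((1−f)δ)/sin δ ≈ 0.390, b = sin(fδ)/sin δ ≈ 0.643.
p = a·p₁ + b·p₂ ≈ (0.571, -0.330, -0.752); φ = arcsin(p_z) ≈ -48.75°, λ = atan2(p_y, p_x) ≈ -30.00°.

≈ 49°S, 30°W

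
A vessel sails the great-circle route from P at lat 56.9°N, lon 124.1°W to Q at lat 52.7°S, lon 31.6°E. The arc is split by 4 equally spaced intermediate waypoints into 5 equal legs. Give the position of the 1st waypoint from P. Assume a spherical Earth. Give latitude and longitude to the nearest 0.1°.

Write both endpoints as unit vectors p₁, p₂ with components (cos φ cos λ, cos φ sin λ, sin φ).
The central angle between the endpoints is δ = arccos(p₁·p₂) ≈ 2.888 rad (165.5°).
Interpolate at f = 1/5 with slerp weights a = sin((1−f)δ)/sin δ ≈ 2.944, b = sin(fδ)/sin δ ≈ 2.176.
p = a·p₁ + b·p₂ ≈ (0.222, -0.640, 0.735); φ = arcsin(p_z) ≈ 47.34°, λ = atan2(p_y, p_x) ≈ -70.91°.

≈ lat 47.3°N, lon 70.9°W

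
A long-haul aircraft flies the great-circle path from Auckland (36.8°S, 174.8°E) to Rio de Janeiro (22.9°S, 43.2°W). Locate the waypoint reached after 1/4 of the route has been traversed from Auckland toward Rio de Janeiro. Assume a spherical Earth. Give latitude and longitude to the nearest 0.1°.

≈ 55.7°S, 155.4°W

Write both endpoints as unit vectors p₁, p₂ with components (cos φ cos λ, cos φ sin λ, sin φ).
The central angle between the endpoints is δ = arccos(p₁·p₂) ≈ 1.926 rad (110.4°).
Interpolate at f = 1/4 with slerp weights a = sin((1−f)δ)/sin δ ≈ 1.058, b = sin(fδ)/sin δ ≈ 0.494.
p = a·p₁ + b·p₂ ≈ (-0.512, -0.235, -0.826); φ = arcsin(p_z) ≈ -55.71°, λ = atan2(p_y, p_x) ≈ -155.37°.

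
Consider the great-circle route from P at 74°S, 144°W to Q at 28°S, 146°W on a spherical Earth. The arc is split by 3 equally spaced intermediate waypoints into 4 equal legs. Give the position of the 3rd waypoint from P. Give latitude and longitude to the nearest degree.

The haversine formula gives a central angle δ ≈ 0.803 rad (46.0°) between the endpoints.
Interpolate at f = 3/4 with slerp weights a = sin((1−f)δ)/sin δ ≈ 0.277, b = sin(fδ)/sin δ ≈ 0.787.
p = a·p₁ + b·p₂ ≈ (-0.638, -0.434, -0.636); φ = arcsin(p_z) ≈ -39.50°, λ = atan2(p_y, p_x) ≈ -145.80°.

≈ 40°S, 146°W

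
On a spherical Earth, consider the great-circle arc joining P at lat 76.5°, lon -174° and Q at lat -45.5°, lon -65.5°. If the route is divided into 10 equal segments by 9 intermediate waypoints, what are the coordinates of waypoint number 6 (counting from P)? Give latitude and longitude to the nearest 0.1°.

≈ lat 7.9°, lon -81.5°

From cos δ = sin φ₁ sin φ₂ + cos φ₁ cos φ₂ cos Δλ, the central angle is δ ≈ 2.412 rad (138.2°).
Interpolate at f = 6/10 with slerp weights a = sin((1−f)δ)/sin δ ≈ 1.233, b = sin(fδ)/sin δ ≈ 1.489.
p = a·p₁ + b·p₂ ≈ (0.146, -0.980, 0.137); φ = arcsin(p_z) ≈ 7.88°, λ = atan2(p_y, p_x) ≈ -81.50°.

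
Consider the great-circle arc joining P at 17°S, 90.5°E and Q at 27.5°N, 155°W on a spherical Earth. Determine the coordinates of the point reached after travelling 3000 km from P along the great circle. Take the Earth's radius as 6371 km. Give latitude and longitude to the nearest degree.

≈ 5°S, 115°E

Write both endpoints as unit vectors p₁, p₂ with components (cos φ cos λ, cos φ sin λ, sin φ).
The central angle between the endpoints is δ = arccos(p₁·p₂) ≈ 2.079 rad (119.1°). The total great-circle distance is δ·R ≈ 2.079 × 6371 ≈ 13246 km, so the target fraction is f = 3000/13246 ≈ 0.226.
Interpolate at f ≈ 0.226 with slerp weights a = sin((1−f)δ)/sin δ ≈ 1.144, b = sin(fδ)/sin δ ≈ 0.519.
p = a·p₁ + b·p₂ ≈ (-0.427, 0.899, -0.095); φ = arcsin(p_z) ≈ -5.43°, λ = atan2(p_y, p_x) ≈ 115.40°.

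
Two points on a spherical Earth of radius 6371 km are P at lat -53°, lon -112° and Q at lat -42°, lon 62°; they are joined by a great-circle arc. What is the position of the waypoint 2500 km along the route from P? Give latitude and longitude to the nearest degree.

From cos δ = sin φ₁ sin φ₂ + cos φ₁ cos φ₂ cos Δλ, the central angle is δ ≈ 1.481 rad (84.9°). The total great-circle distance is δ·R ≈ 1.481 × 6371 ≈ 9436 km, so the target fraction is f = 2500/9436 ≈ 0.265.
Interpolate at f ≈ 0.265 with slerp weights a = sin((1−f)δ)/sin δ ≈ 0.890, b = sin(fδ)/sin δ ≈ 0.384.
p = a·p₁ + b·p₂ ≈ (-0.067, -0.244, -0.967); φ = arcsin(p_z) ≈ -75.32°, λ = atan2(p_y, p_x) ≈ -105.24°.

≈ lat -75°, lon -105°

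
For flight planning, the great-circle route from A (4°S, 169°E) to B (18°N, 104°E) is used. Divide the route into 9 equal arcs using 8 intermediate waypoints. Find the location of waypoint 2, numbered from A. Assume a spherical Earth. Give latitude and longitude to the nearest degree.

≈ (2°N, 155°E)

Convert each endpoint to a unit vector on the sphere (x = cos φ cos λ, y = cos φ sin λ, z = sin φ).
The central angle between the endpoints is δ = arccos(p₁·p₂) ≈ 1.182 rad (67.7°).
Interpolate at f = 2/9 with slerp weights a = sin((1−f)δ)/sin δ ≈ 0.859, b = sin(fδ)/sin δ ≈ 0.281.
p = a·p₁ + b·p₂ ≈ (-0.906, 0.422, 0.027); φ = arcsin(p_z) ≈ 1.53°, λ = atan2(p_y, p_x) ≈ 155.00°.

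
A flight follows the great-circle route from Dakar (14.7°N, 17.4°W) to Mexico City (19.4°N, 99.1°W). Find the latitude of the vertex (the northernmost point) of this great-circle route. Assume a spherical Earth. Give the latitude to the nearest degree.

The great circle lies in the plane with unit normal n̂ = (p₁ × p₂)/|p₁ × p₂|.
Here n̂_z ≈ -0.925; the vertex latitude is φ_max = arccos|n̂_z| ≈ 22.4°.

≈ 22°N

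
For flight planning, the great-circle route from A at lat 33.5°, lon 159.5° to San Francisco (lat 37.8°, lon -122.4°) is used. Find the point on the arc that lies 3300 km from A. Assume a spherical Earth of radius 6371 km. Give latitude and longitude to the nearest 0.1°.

The haversine formula gives a central angle δ ≈ 1.077 rad (61.7°) between the endpoints. The total great-circle distance is δ·R ≈ 1.077 × 6371 ≈ 6860 km, so the target fraction is f = 3300/6860 ≈ 0.481.
Interpolate at f ≈ 0.481 with slerp weights a = sin((1−f)δ)/sin δ ≈ 0.602, b = sin(fδ)/sin δ ≈ 0.562.
p = a·p₁ + b·p₂ ≈ (-0.708, -0.199, 0.677); φ = arcsin(p_z) ≈ 42.61°, λ = atan2(p_y, p_x) ≈ -164.29°.

≈ lat 42.6°, lon -164.3°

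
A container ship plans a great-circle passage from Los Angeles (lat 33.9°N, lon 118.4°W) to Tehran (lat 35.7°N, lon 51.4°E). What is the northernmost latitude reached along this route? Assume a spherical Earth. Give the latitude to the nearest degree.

≈ 83°N

The great circle lies in the plane with unit normal n̂ = (p₁ × p₂)/|p₁ × p₂|.
Here n̂_z ≈ +0.127; the vertex latitude is φ_max = arccos|n̂_z| ≈ 82.7°.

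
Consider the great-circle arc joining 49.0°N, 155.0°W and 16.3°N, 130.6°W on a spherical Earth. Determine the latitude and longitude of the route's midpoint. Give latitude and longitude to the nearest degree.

≈ 33°N, 140°W

Convert each endpoint to a unit vector on the sphere (x = cos φ cos λ, y = cos φ sin λ, z = sin φ).
The central angle between the endpoints is δ = arccos(p₁·p₂) ≈ 0.668 rad (38.3°).
Interpolate at f = 1/2 with slerp weights a = sin((1−f)δ)/sin δ ≈ 0.529, b = sin(fδ)/sin δ ≈ 0.529.
p = a·p₁ + b·p₂ ≈ (-0.645, -0.532, 0.548); φ = arcsin(p_z) ≈ 33.23°, λ = atan2(p_y, p_x) ≈ -140.47°.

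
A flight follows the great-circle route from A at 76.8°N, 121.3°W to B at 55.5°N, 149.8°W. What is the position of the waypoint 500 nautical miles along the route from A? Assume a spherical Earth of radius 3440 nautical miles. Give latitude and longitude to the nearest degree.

The haversine formula gives a central angle δ ≈ 0.413 rad (23.6°) between the endpoints. The total great-circle distance is δ·R ≈ 0.413 × 3440 ≈ 1420 nmi, so the target fraction is f = 500/1420 ≈ 0.352.
Interpolate at f ≈ 0.352 with slerp weights a = sin((1−f)δ)/sin δ ≈ 0.659, b = sin(fδ)/sin δ ≈ 0.361.
p = a·p₁ + b·p₂ ≈ (-0.255, -0.231, 0.939); φ = arcsin(p_z) ≈ 69.86°, λ = atan2(p_y, p_x) ≈ -137.77°.

≈ 70°N, 138°W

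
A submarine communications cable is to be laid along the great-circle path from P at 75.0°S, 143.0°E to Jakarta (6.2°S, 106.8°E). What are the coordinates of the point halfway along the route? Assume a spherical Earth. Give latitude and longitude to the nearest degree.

Convert each endpoint to a unit vector on the sphere (x = cos φ cos λ, y = cos φ sin λ, z = sin φ).
The central angle between the endpoints is δ = arccos(p₁·p₂) ≈ 1.254 rad (71.8°).
Interpolate at f = 1/2 with slerp weights a = sin((1−f)δ)/sin δ ≈ 0.617, b = sin(fδ)/sin δ ≈ 0.617.
p = a·p₁ + b·p₂ ≈ (-0.305, 0.684, -0.663); φ = arcsin(p_z) ≈ -41.53°, λ = atan2(p_y, p_x) ≈ 114.04°.

≈ 42°S, 114°E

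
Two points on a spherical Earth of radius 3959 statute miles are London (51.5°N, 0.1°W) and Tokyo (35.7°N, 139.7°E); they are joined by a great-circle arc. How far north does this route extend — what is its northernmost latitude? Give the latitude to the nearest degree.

≈ 71°N

The great circle lies in the plane with unit normal n̂ = (p₁ × p₂)/|p₁ × p₂|.
Here n̂_z ≈ +0.327; the vertex latitude is φ_max = arccos|n̂_z| ≈ 70.9°.
Check via Clairaut: cos φ_max = |cos φ₁| · sin C = cos(51.5°)·sin(31.7°) ≈ 0.327, again giving ≈ 70.9°.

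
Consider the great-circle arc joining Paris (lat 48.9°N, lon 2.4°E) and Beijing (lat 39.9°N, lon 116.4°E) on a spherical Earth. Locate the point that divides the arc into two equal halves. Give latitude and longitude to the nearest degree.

≈ lat 61°N, lon 66°E

Convert each endpoint to a unit vector on the sphere (x = cos φ cos λ, y = cos φ sin λ, z = sin φ).
The central angle between the endpoints is δ = arccos(p₁·p₂) ≈ 1.289 rad (73.8°).
Interpolate at f = 1/2 with slerp weights a = sin((1−f)δ)/sin δ ≈ 0.625, b = sin(fδ)/sin δ ≈ 0.625.
p = a·p₁ + b·p₂ ≈ (0.197, 0.447, 0.872); φ = arcsin(p_z) ≈ 60.75°, λ = atan2(p_y, p_x) ≈ 66.17°.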